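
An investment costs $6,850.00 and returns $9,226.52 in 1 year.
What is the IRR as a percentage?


Formula: IRR = C1/C0 - 1
Substituting: IRR = $9,226.52 / $6,850.00 - 1
Ratio: 1.346937 - 1 = 0.346937
IRR = 34.6937%

34.6937%


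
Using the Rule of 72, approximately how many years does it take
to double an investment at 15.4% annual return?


Formula: Years ≈ 72 / r
Substituting: Years ≈ 72 / 15.4
Years ≈ 4.7

4.7 years


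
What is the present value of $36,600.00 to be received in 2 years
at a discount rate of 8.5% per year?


Formula: PV = FV / (1 + r)^n
Substituting: PV = $36,600.00 / (1 + 0.085)^2
Discount factor: (1.085)^2 = 1.177225
PV = $36,600.00 / 1.177225 = $31,090.06

$31,090.06


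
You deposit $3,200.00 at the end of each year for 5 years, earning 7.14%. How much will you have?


Formula: FV = PMT * ((1+r)^n - 1) / r
Growth factor: (1 + 0.0714)^5 = 1.411751
Numerator: 1.411751 - 1 = 0.411751
FV = $3,200.00 * 0.411751 / 0.0714 = $18,453.84

$18,453.84


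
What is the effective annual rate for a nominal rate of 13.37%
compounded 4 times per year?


Formula: EAR = (1 + r/m)^m - 1
Period rate: r/m = 0.1337 / 4 = 0.033425
Compounding: (1 + 0.033425)^4 = 1.140554
EAR = 1.140554 - 1 = 0.140554

0.140554


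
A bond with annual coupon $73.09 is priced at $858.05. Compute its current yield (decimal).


Formula: Current yield = annual coupon / price
Substituting: CY = $73.09 / $858.05
CY = 0.085182

0.085182


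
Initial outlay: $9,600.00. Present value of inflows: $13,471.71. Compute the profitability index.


Formula: PI = PV(cash flows) / initial investment
Substituting: PI = $13,471.71 / $9,600.00
PI = 1.4033

1.4033


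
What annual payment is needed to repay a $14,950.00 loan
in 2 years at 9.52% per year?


Formula: PMT = PV * r / (1 - (1+r)^(-n))
Denominator: 1 - (1 + 0.0952)^(-2) = 0.166294
Numerator: $14,950.00 * 0.0952 = 1423.24
PMT = 1423.24 / 0.166294 = $8,558.60

$8,558.60


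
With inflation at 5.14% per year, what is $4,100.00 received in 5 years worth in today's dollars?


Formula: Real value = nominal / (1 + inflation)^years
Price level: (1 + 0.0514)^5 = 1.284813
Real value = $4,100.00 / 1.284813 = $3,191.13

$3,191.13


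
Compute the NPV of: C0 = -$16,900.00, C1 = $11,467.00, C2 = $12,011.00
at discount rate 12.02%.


Formula: NPV = C0 + C1/(1+r) + C2/(1+r)^2
Discount C1: $11,467.00 / (1 + 0.1202) = $10,236.56
Discount C2: $12,011.00 / (1 + 0.1202)^2 = $9,571.68
NPV = -$16,900.00 + $10,236.56 + $9,571.68 = $2,908.24

$2,908.24


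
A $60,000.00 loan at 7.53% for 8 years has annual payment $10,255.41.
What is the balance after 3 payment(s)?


Formula: Balance = PV*(1+r)^k - PMT*((1+r)^k - 1)/r
Growth: (1 + 0.0753)^3 = 1.243337
Accumulated factor: ((1+r)^k - 1)/r = 3.23157
Balance = $60,000.00 * 1.243337 - $10,255.41 * 3.23157
Balance = $41,459.16

$41,459.16


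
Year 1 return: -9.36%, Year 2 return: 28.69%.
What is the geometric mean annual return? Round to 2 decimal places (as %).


Formula: Geometric mean = ((1+r1)*(1+r2))^(1/2) - 1
Product: (1 + -0.0936) * (1 + 0.2869) = 0.9064 * 1.2869 = 1.166446
Square root: 1.166446^0.5 = 1.080021
Geometric mean = 1.080021 - 1 = 0.080021
As percentage: 8.00%

8.00%


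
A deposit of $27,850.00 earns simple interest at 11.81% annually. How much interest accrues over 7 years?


Formula: I = P * r * t
Substituting: I = $27,850.00 * 0.1181 * 7
Step: I = $27,850.00 * 0.8267
I = $23,023.60

$23,023.60


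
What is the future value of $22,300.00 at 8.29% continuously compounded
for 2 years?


Formula: FV = P * e^(r*t)
Exponent: r*t = 0.0829 * 2 = 0.1658
e^(0.1658) = 1.180337
FV = $22,300.00 * 1.180337 = $26,321.52

$26,321.52


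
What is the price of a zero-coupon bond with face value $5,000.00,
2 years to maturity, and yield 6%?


Formula: Price = FV / (1 + r)^n
Substituting: Price = $5,000.00 / (1 + 0.06)^2
Discount factor: (1.06)^2 = 1.1236
Price = $5,000.00 / 1.1236 = $4,449.98

$4,449.98


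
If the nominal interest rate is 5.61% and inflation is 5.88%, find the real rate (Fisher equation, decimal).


Formula: (1 + r_real) = (1 + r_nom) / (1 + inflation)
Substituting: (1 + r_real) = 1.0561 / 1.0588
(1 + r_real) = 0.99745
r_real = 0.99745 - 1 = -0.00255

-0.00255


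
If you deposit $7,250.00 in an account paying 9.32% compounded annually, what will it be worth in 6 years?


Formula: FV = P * (1 + r)^n
Substituting: FV = $7,250.00 * (1 + 0.0932)^6
Growth factor: (1.0932)^6 = 1.706859
FV = $7,250.00 * 1.706859 = $12,374.73

$12,374.73


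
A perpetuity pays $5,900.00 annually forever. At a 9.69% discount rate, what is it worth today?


Formula: PV = C / r
Substituting: PV = $5,900.00 / 0.0969
PV = $60,887.51

$60,887.51


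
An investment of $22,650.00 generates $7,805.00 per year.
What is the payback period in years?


Formula: Payback = investment / annual cash flow
Substituting: Payback = $22,650.00 / $7,805.00
Payback = 2.902 years

2.902 years


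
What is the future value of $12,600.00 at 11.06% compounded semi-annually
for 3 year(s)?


Formula: FV = P * (1 + r/m)^(m*t)
Period rate: r/m = 0.1106 / 2 = 0.0553
Total periods: m*t = 2 * 3 = 6
Growth factor: (1 + 0.0553)^6 = 1.381197
FV = $12,600.00 * 1.381197 = $17,403.08

$17,403.08


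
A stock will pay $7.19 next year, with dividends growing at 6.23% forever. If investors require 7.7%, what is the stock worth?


Formula: P = D1 / (r - g)
Spread: r - g = 0.077 - 0.0623 = 0.0147
Substituting: P = $7.19 / 0.0147
P = $489.12

$489.12


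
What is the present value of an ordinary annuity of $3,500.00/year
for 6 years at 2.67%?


Formula: PV = PMT * (1 - (1+r)^(-n)) / r
Discount factor: (1 + 0.0267)^(-6) = 0.853766
Bracket: 1 - 0.853766 = 0.146234
PV = $3,500.00 * 0.146234 / 0.0267 = $19,169.31

$19,169.31


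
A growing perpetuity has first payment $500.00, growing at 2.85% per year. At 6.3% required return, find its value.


Formula: PV = C / (r - g)
Spread: r - g = 0.063 - 0.0285 = 0.0345
Substituting: PV = $500.00 / 0.0345
PV = $14,492.75

$14,492.75


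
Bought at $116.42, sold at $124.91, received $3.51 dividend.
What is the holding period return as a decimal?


Formula: HPR = (P1 - P0 + D) / P0
Gain: $124.91 - $116.42 + $3.51 = $12.00
HPR = $12.00 / $116.42 = 0.1031

0.1031


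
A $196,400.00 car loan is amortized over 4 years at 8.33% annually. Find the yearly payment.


Formula: PMT = PV * r / (1 - (1+r)^(-n))
Denominator: 1 - (1 + 0.0833)^(-4) = 0.273886
Numerator: $196,400.00 * 0.0833 = 16360.12
PMT = 16360.12 / 0.273886 = $59,733.40

$59,733.40


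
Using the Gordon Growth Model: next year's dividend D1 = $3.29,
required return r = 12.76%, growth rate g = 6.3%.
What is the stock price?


Formula: P = D1 / (r - g)
Spread: r - g = 0.1276 - 0.063 = 0.0646
Substituting: P = $3.29 / 0.0646
P = $50.93

$50.93


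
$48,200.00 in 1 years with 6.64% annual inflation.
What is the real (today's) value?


Formula: Real value = nominal / (1 + inflation)^years
Price level: (1 + 0.0664)^1 = 1.0664
Real value = $48,200.00 / 1.0664 = $45,198.80

$45,198.80


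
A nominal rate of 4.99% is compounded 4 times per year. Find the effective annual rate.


Formula: EAR = (1 + r/m)^m - 1
Period rate: r/m = 0.0499 / 4 = 0.012475
Compounding: (1 + 0.012475)^4 = 1.050842
EAR = 1.050842 - 1 = 0.050842

0.050842


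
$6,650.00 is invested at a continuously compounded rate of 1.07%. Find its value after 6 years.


Formula: FV = P * e^(r*t)
Exponent: r*t = 0.0107 * 6 = 0.0642
e^(0.0642) = 1.066306
FV = $6,650.00 * 1.066306 = $7,090.93

$7,090.93


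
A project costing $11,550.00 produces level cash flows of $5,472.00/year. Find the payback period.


Formula: Payback = investment / annual cash flow
Substituting: Payback = $11,550.00 / $5,472.00
Payback = 2.1107 years

2.1107 years


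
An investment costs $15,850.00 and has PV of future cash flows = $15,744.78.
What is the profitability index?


Formula: PI = PV(cash flows) / initial investment
Substituting: PI = $15,744.78 / $15,850.00
PI = 0.9934

0.9934


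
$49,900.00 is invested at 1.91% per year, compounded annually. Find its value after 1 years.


Formula: FV = P * (1 + r)^n
Substituting: FV = $49,900.00 * (1 + 0.0191)^1
Growth factor: (1.0191)^1 = 1.0191
FV = $49,900.00 * 1.0191 = $50,853.09

$50,853.09


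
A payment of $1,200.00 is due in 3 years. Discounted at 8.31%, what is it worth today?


Formula: PV = FV / (1 + r)^n
Substituting: PV = $1,200.00 / (1 + 0.0831)^3
Discount factor: (1.0831)^3 = 1.270591
PV = $1,200.00 / 1.270591 = $944.44

$944.44


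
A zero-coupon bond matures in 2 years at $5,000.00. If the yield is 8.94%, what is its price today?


Formula: Price = FV / (1 + r)^n
Substituting: Price = $5,000.00 / (1 + 0.0894)^2
Discount factor: (1.0894)^2 = 1.186792
Price = $5,000.00 / 1.186792 = $4,213.04

$4,213.04


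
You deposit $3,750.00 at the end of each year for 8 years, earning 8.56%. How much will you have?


Formula: FV = PMT * ((1+r)^n - 1) / r
Growth factor: (1 + 0.0856)^8 = 1.929117
Numerator: 1.929117 - 1 = 0.929117
FV = $3,750.00 * 0.929117 / 0.0856 = $40,703.16

$40,703.16


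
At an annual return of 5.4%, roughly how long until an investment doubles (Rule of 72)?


Formula: Years ≈ 72 / r
Substituting: Years ≈ 72 / 5.4
Years ≈ 13.3

13.3 years


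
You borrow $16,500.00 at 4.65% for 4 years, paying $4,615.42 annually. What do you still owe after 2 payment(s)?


Formula: Balance = PV*(1+r)^k - PMT*((1+r)^k - 1)/r
Growth: (1 + 0.0465)^2 = 1.095162
Accumulated factor: ((1+r)^k - 1)/r = 2.0465
Balance = $16,500.00 * 1.095162 - $4,615.42 * 2.0465
Balance = $8,624.72

$8,624.72


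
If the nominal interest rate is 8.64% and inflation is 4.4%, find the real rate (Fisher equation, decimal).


Formula: (1 + r_real) = (1 + r_nom) / (1 + inflation)
Substituting: (1 + r_real) = 1.0864 / 1.044
(1 + r_real) = 1.040613
r_real = 1.040613 - 1 = 0.040613

0.040613


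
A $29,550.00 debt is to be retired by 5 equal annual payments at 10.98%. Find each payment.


Formula: PMT = PV * r / (1 - (1+r)^(-n))
Denominator: 1 - (1 + 0.1098)^(-5) = 0.406014
Numerator: $29,550.00 * 0.1098 = 3244.59
PMT = 3244.59 / 0.406014 = $7,991.33

$7,991.33


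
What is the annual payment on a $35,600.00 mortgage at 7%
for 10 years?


Formula: PMT = PV * r / (1 - (1+r)^(-n))
Denominator: 1 - (1 + 0.07)^(-10) = 0.491651
Numerator: $35,600.00 * 0.07 = 2492.0
PMT = 2492.0 / 0.491651 = $5,068.64

$5,068.64


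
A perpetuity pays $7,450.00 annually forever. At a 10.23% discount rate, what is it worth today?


Formula: PV = C / r
Substituting: PV = $7,450.00 / 0.1023
PV = $72,825.02

$72,825.02


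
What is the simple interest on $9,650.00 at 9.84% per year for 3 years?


Formula: I = P * r * t
Substituting: I = $9,650.00 * 0.0984 * 3
Step: I = $9,650.00 * 0.2952
I = $2,848.68

$2,848.68


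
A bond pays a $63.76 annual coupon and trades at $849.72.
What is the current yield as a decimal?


Formula: Current yield = annual coupon / price
Substituting: CY = $63.76 / $849.72
CY = 0.075036

0.075036


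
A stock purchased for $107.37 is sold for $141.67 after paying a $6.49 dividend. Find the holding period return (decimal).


Formula: HPR = (P1 - P0 + D) / P0
Gain: $141.67 - $107.37 + $6.49 = $40.79
HPR = $40.79 / $107.37 = 0.3799

0.3799


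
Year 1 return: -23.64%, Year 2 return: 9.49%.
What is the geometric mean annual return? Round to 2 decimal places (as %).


Formula: Geometric mean = ((1+r1)*(1+r2))^(1/2) - 1
Product: (1 + -0.2364) * (1 + 0.0949) = 0.7636 * 1.0949 = 0.836066
Square root: 0.836066^0.5 = 0.914366
Geometric mean = 0.914366 - 1 = -0.085634
As percentage: -8.56%

-8.56%


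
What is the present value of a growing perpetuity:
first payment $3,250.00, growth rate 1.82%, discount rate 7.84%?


Formula: PV = C / (r - g)
Spread: r - g = 0.0784 - 0.0182 = 0.0602
Substituting: PV = $3,250.00 / 0.0602
PV = $53,986.71

$53,986.71


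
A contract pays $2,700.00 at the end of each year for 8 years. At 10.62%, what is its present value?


Formula: PV = PMT * (1 - (1+r)^(-n)) / r
Discount factor: (1 + 0.1062)^(-8) = 0.445996
Bracket: 1 - 0.445996 = 0.554004
PV = $2,700.00 * 0.554004 / 0.1062 = $14,084.85

$14,084.85


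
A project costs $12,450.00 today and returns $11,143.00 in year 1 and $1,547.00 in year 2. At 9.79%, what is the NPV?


Formula: NPV = C0 + C1/(1+r) + C2/(1+r)^2
Discount C1: $11,143.00 / (1 + 0.0979) = $10,149.38
Discount C2: $1,547.00 / (1 + 0.0979)^2 = $1,283.41
NPV = -$12,450.00 + $10,149.38 + $1,283.41 = -$1,017.22

-$1,017.22


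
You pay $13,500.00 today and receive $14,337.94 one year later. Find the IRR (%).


Formula: IRR = C1/C0 - 1
Substituting: IRR = $14,337.94 / $13,500.00 - 1
Ratio: 1.06207 - 1 = 0.06207
IRR = 6.207%

6.207%


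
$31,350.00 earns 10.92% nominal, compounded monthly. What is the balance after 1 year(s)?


Formula: FV = P * (1 + r/m)^(m*t)
Period rate: r/m = 0.1092 / 12 = 0.0091
Total periods: m*t = 12 * 1 = 12
Growth factor: (1 + 0.0091)^12 = 1.114835
FV = $31,350.00 * 1.114835 = $34,950.07

$34,950.07


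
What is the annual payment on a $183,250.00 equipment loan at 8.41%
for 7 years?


Formula: PMT = PV * r / (1 - (1+r)^(-n))
Denominator: 1 - (1 + 0.0841)^(-7) = 0.431783
Numerator: $183,250.00 * 0.0841 = 15411.325
PMT = 15411.325 / 0.431783 = $35,692.33

$35,692.33


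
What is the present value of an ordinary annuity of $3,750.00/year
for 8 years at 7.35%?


Formula: PV = PMT * (1 - (1+r)^(-n)) / r
Discount factor: (1 + 0.0735)^(-8) = 0.567001
Bracket: 1 - 0.567001 = 0.432999
PV = $3,750.00 * 0.432999 / 0.0735 = $22,091.80

$22,091.80


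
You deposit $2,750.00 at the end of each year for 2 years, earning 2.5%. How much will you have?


Formula: FV = PMT * ((1+r)^n - 1) / r
Growth factor: (1 + 0.025)^2 = 1.050625
Numerator: 1.050625 - 1 = 0.050625
FV = $2,750.00 * 0.050625 / 0.025 = $5,568.75

$5,568.75


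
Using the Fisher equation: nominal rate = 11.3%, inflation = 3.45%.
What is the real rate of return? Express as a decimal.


Formula: (1 + r_real) = (1 + r_nom) / (1 + inflation)
Substituting: (1 + r_real) = 1.113 / 1.0345
(1 + r_real) = 1.075882
r_real = 1.075882 - 1 = 0.075882

0.075882


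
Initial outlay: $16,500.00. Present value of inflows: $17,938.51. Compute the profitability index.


Formula: PI = PV(cash flows) / initial investment
Substituting: PI = $17,938.51 / $16,500.00
PI = 1.0872

1.0872


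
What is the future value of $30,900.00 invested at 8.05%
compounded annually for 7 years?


Formula: FV = P * (1 + r)^n
Substituting: FV = $30,900.00 * (1 + 0.0805)^7
Growth factor: (1.0805)^7 = 1.719386
FV = $30,900.00 * 1.719386 = $53,129.03

$53,129.03


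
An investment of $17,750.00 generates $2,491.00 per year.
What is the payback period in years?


Formula: Payback = investment / annual cash flow
Substituting: Payback = $17,750.00 / $2,491.00
Payback = 7.1257 years

7.1257 years


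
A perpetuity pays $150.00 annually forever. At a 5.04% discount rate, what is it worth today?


Formula: PV = C / r
Substituting: PV = $150.00 / 0.0504
PV = $2,976.19

$2,976.19


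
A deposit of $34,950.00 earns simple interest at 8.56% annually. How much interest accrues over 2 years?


Formula: I = P * r * t
Substituting: I = $34,950.00 * 0.0856 * 2
Step: I = $34,950.00 * 0.1712
I = $5,983.44

$5,983.44


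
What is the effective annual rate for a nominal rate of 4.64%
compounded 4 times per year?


Formula: EAR = (1 + r/m)^m - 1
Period rate: r/m = 0.0464 / 4 = 0.0116
Compounding: (1 + 0.0116)^4 = 1.047214
EAR = 1.047214 - 1 = 0.047214

0.047214


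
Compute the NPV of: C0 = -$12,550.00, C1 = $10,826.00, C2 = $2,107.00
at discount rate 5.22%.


Formula: NPV = C0 + C1/(1+r) + C2/(1+r)^2
Discount C1: $10,826.00 / (1 + 0.0522) = $10,288.92
Discount C2: $2,107.00 / (1 + 0.0522)^2 = $1,903.13
NPV = -$12,550.00 + $10,288.92 + $1,903.13 = -$357.95

-$357.95


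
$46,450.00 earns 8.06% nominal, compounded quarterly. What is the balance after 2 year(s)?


Formula: FV = P * (1 + r/m)^(m*t)
Period rate: r/m = 0.0806 / 4 = 0.02015
Total periods: m*t = 4 * 2 = 8
Growth factor: (1 + 0.02015)^8 = 1.173039
FV = $46,450.00 * 1.173039 = $54,487.64

$54,487.64


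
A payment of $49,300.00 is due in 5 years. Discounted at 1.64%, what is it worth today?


Formula: PV = FV / (1 + r)^n
Substituting: PV = $49,300.00 / (1 + 0.0164)^5
Discount factor: (1.0164)^5 = 1.084734
PV = $49,300.00 / 1.084734 = $45,448.93

$45,448.93


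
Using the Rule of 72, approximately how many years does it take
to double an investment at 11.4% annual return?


Formula: Years ≈ 72 / r
Substituting: Years ≈ 72 / 11.4
Years ≈ 6.3

6.3 years


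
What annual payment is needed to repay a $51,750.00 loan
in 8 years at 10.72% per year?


Formula: PMT = PV * r / (1 - (1+r)^(-n))
Denominator: 1 - (1 + 0.1072)^(-8) = 0.557217
Numerator: $51,750.00 * 0.1072 = 5547.6
PMT = 5547.6 / 0.557217 = $9,955.91

$9,955.91


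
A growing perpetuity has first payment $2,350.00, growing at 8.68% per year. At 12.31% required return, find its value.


Formula: PV = C / (r - g)
Spread: r - g = 0.1231 - 0.0868 = 0.0363
Substituting: PV = $2,350.00 / 0.0363
PV = $64,738.29

$64,738.29


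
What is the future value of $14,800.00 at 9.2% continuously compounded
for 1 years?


Formula: FV = P * e^(r*t)
Exponent: r*t = 0.092 * 1 = 0.092
e^(0.092) = 1.096365
FV = $14,800.00 * 1.096365 = $16,226.20

$16,226.20


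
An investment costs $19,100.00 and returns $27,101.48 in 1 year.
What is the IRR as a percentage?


Formula: IRR = C1/C0 - 1
Substituting: IRR = $27,101.48 / $19,100.00 - 1
Ratio: 1.418926 - 1 = 0.418926
IRR = 41.8926%

41.8926%


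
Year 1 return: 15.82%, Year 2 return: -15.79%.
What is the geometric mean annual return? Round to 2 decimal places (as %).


Formula: Geometric mean = ((1+r1)*(1+r2))^(1/2) - 1
Product: (1 + 0.1582) * (1 + -0.1579) = 1.1582 * 0.8421 = 0.97532
Square root: 0.97532^0.5 = 0.987583
Geometric mean = 0.987583 - 1 = -0.012417
As percentage: -1.24%

-1.24%


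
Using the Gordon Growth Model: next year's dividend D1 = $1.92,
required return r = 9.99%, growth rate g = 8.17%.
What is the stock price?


Formula: P = D1 / (r - g)
Spread: r - g = 0.0999 - 0.0817 = 0.0182
Substituting: P = $1.92 / 0.0182
P = $105.49

$105.49


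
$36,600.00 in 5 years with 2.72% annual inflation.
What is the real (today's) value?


Formula: Real value = nominal / (1 + inflation)^years
Price level: (1 + 0.0272)^5 = 1.143602
Real value = $36,600.00 / 1.143602 = $32,004.13

$32,004.13


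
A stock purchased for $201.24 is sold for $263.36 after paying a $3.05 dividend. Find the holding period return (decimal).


Formula: HPR = (P1 - P0 + D) / P0
Gain: $263.36 - $201.24 + $3.05 = $65.17
HPR = $65.17 / $201.24 = 0.3238

0.3238


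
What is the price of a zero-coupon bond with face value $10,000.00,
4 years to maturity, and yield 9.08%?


Formula: Price = FV / (1 + r)^n
Substituting: Price = $10,000.00 / (1 + 0.0908)^4
Discount factor: (1.0908)^4 = 1.41573
Price = $10,000.00 / 1.41573 = $7,063.49

$7,063.49


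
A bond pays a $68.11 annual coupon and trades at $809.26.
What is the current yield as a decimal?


Formula: Current yield = annual coupon / price
Substituting: CY = $68.11 / $809.26
CY = 0.084163

0.084163


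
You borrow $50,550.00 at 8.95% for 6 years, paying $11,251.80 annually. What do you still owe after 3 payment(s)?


Formula: Balance = PV*(1+r)^k - PMT*((1+r)^k - 1)/r
Growth: (1 + 0.0895)^3 = 1.293248
Accumulated factor: ((1+r)^k - 1)/r = 3.27651
Balance = $50,550.00 * 1.293248 - $11,251.80 * 3.27651
Balance = $28,507.03

$28,507.03


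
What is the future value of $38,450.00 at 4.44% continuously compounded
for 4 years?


Formula: FV = P * e^(r*t)
Exponent: r*t = 0.0444 * 4 = 0.1776
e^(0.1776) = 1.194347
FV = $38,450.00 * 1.194347 = $45,922.66

$45,922.66


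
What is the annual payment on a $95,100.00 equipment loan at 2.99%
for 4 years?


Formula: PMT = PV * r / (1 - (1+r)^(-n))
Denominator: 1 - (1 + 0.0299)^(-4) = 0.111168
Numerator: $95,100.00 * 0.0299 = 2843.49
PMT = 2843.49 / 0.111168 = $25,578.35

$25,578.35


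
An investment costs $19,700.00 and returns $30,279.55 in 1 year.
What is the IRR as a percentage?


Formula: IRR = C1/C0 - 1
Substituting: IRR = $30,279.55 / $19,700.00 - 1
Ratio: 1.537033 - 1 = 0.537033
IRR = 53.7033%

53.7033%


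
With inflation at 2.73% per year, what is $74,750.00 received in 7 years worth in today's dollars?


Formula: Real value = nominal / (1 + inflation)^years
Price level: (1 + 0.0273)^7 = 1.207483
Real value = $74,750.00 / 1.207483 = $61,905.63

$61,905.63


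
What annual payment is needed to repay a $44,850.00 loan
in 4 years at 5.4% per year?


Formula: PMT = PV * r / (1 - (1+r)^(-n))
Denominator: 1 - (1 + 0.054)^(-4) = 0.189715
Numerator: $44,850.00 * 0.054 = 2421.9
PMT = 2421.9 / 0.189715 = $12,765.96

$12,765.96


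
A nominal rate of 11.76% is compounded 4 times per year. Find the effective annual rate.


Formula: EAR = (1 + r/m)^m - 1
Period rate: r/m = 0.1176 / 4 = 0.0294
Compounding: (1 + 0.0294)^4 = 1.122889
EAR = 1.122889 - 1 = 0.122889

0.122889


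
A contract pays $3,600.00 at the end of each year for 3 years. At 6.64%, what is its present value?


Formula: PV = PMT * (1 - (1+r)^(-n)) / r
Discount factor: (1 + 0.0664)^(-3) = 0.824593
Bracket: 1 - 0.824593 = 0.175407
PV = $3,600.00 * 0.175407 / 0.0664 = $9,510.02

$9,510.02


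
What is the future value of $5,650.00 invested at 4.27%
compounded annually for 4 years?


Formula: FV = P * (1 + r)^n
Substituting: FV = $5,650.00 * (1 + 0.0427)^4
Growth factor: (1.0427)^4 = 1.182054
FV = $5,650.00 * 1.182054 = $6,678.61

$6,678.61


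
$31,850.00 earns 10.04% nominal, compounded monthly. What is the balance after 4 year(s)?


Formula: FV = P * (1 + r/m)^(m*t)
Period rate: r/m = 0.1004 / 12 = 0.008367
Total periods: m*t = 12 * 4 = 48
Growth factor: (1 + 0.008367)^48 = 1.491719
FV = $31,850.00 * 1.491719 = $47,511.26

$47,511.26


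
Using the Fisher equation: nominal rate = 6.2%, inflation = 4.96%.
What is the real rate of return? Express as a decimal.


Formula: (1 + r_real) = (1 + r_nom) / (1 + inflation)
Substituting: (1 + r_real) = 1.062 / 1.0496
(1 + r_real) = 1.011814
r_real = 1.011814 - 1 = 0.011814

0.011814


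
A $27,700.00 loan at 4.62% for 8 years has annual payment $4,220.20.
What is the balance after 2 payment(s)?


Formula: Balance = PV*(1+r)^k - PMT*((1+r)^k - 1)/r
Growth: (1 + 0.0462)^2 = 1.094534
Accumulated factor: ((1+r)^k - 1)/r = 2.0462
Balance = $27,700.00 * 1.094534 - $4,220.20 * 2.0462
Balance = $21,683.23

$21,683.23


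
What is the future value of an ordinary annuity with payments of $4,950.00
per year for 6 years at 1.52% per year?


Formula: FV = PMT * ((1+r)^n - 1) / r
Growth factor: (1 + 0.0152)^6 = 1.094737
Numerator: 1.094737 - 1 = 0.094737
FV = $4,950.00 * 0.094737 / 0.0152 = $30,851.74

$30,851.74


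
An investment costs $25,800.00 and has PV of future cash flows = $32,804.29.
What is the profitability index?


Formula: PI = PV(cash flows) / initial investment
Substituting: PI = $32,804.29 / $25,800.00
PI = 1.2715

1.2715


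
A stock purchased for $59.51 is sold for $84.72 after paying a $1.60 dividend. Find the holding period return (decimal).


Formula: HPR = (P1 - P0 + D) / P0
Gain: $84.72 - $59.51 + $1.60 = $26.81
HPR = $26.81 / $59.51 = 0.4505

0.4505


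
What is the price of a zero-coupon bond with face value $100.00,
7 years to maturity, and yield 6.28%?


Formula: Price = FV / (1 + r)^n
Substituting: Price = $100.00 / (1 + 0.0628)^7
Discount factor: (1.0628)^7 = 1.531655
Price = $100.00 / 1.531655 = $65.29

$65.29


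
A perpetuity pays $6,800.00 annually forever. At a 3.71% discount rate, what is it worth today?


Formula: PV = C / r
Substituting: PV = $6,800.00 / 0.0371
PV = $183,288.41

$183,288.41


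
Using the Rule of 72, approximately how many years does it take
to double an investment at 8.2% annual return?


Formula: Years ≈ 72 / r
Substituting: Years ≈ 72 / 8.2
Years ≈ 8.8

8.8 years


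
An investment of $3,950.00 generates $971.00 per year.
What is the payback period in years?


Formula: Payback = investment / annual cash flow
Substituting: Payback = $3,950.00 / $971.00
Payback = 4.068 years

4.068 years


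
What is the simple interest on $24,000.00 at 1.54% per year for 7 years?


Formula: I = P * r * t
Substituting: I = $24,000.00 * 0.0154 * 7
Step: I = $24,000.00 * 0.1078
I = $2,587.20

$2,587.20


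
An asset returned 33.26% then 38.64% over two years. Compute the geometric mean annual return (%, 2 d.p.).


Formula: Geometric mean = ((1+r1)*(1+r2))^(1/2) - 1
Product: (1 + 0.3326) * (1 + 0.3864) = 1.3326 * 1.3864 = 1.847517
Square root: 1.847517^0.5 = 1.359234
Geometric mean = 1.359234 - 1 = 0.359234
As percentage: 35.92%

35.92%


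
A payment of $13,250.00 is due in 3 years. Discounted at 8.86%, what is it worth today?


Formula: PV = FV / (1 + r)^n
Substituting: PV = $13,250.00 / (1 + 0.0886)^3
Discount factor: (1.0886)^3 = 1.290045
PV = $13,250.00 / 1.290045 = $10,270.96

$10,270.96


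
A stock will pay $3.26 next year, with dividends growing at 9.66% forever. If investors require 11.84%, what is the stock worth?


Formula: P = D1 / (r - g)
Spread: r - g = 0.1184 - 0.0966 = 0.0218
Substituting: P = $3.26 / 0.0218
P = $149.54

$149.54


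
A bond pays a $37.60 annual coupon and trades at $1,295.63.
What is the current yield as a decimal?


Formula: Current yield = annual coupon / price
Substituting: CY = $37.60 / $1,295.63
CY = 0.029021

0.029021


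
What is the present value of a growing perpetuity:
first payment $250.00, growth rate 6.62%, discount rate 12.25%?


Formula: PV = C / (r - g)
Spread: r - g = 0.1225 - 0.0662 = 0.0563
Substituting: PV = $250.00 / 0.0563
PV = $4,440.50

$4,440.50


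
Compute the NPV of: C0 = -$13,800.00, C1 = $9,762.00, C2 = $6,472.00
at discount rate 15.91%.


Formula: NPV = C0 + C1/(1+r) + C2/(1+r)^2
Discount C1: $9,762.00 / (1 + 0.1591) = $8,422.05
Discount C2: $6,472.00 / (1 + 0.1591)^2 = $4,817.22
NPV = -$13,800.00 + $8,422.05 + $4,817.22 = -$560.73

-$560.73


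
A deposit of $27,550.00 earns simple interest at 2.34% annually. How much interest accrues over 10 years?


Formula: I = P * r * t
Substituting: I = $27,550.00 * 0.0234 * 10
Step: I = $27,550.00 * 0.234
I = $6,446.70

$6,446.70


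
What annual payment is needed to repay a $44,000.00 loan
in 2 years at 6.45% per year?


Formula: PMT = PV * r / (1 - (1+r)^(-n))
Denominator: 1 - (1 + 0.0645)^(-2) = 0.117512
Numerator: $44,000.00 * 0.0645 = 2838.0
PMT = 2838.0 / 0.117512 = $24,150.67

$24,150.67


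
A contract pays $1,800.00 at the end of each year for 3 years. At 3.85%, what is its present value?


Formula: PV = PMT * (1 - (1+r)^(-n)) / r
Discount factor: (1 + 0.0385)^(-3) = 0.892854
Bracket: 1 - 0.892854 = 0.107146
PV = $1,800.00 * 0.107146 / 0.0385 = $5,009.42

$5,009.42


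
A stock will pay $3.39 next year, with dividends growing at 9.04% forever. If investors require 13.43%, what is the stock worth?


Formula: P = D1 / (r - g)
Spread: r - g = 0.1343 - 0.0904 = 0.0439
Substituting: P = $3.39 / 0.0439
P = $77.22

$77.22


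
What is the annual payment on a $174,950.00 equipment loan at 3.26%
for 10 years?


Formula: PMT = PV * r / (1 - (1+r)^(-n))
Denominator: 1 - (1 + 0.0326)^(-10) = 0.274431
Numerator: $174,950.00 * 0.0326 = 5703.37
PMT = 5703.37 / 0.274431 = $20,782.54

$20,782.54


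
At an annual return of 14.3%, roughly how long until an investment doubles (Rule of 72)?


Formula: Years ≈ 72 / r
Substituting: Years ≈ 72 / 14.3
Years ≈ 5.0

5.0 years


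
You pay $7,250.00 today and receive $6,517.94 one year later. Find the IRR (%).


Formula: IRR = C1/C0 - 1
Substituting: IRR = $6,517.94 / $7,250.00 - 1
Ratio: 0.899026 - 1 = -0.100974
IRR = -10.0974%

-10.0974%


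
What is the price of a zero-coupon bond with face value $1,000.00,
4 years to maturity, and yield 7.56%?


Formula: Price = FV / (1 + r)^n
Substituting: Price = $1,000.00 / (1 + 0.0756)^4
Discount factor: (1.0756)^4 = 1.338453
Price = $1,000.00 / 1.338453 = $747.13

$747.13


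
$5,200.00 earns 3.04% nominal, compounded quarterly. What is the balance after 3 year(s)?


Formula: FV = P * (1 + r/m)^(m*t)
Period rate: r/m = 0.0304 / 4 = 0.0076
Total periods: m*t = 4 * 3 = 12
Growth factor: (1 + 0.0076)^12 = 1.09511
FV = $5,200.00 * 1.09511 = $5,694.57

$5,694.57


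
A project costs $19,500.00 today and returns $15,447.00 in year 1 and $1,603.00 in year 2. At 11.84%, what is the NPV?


Formula: NPV = C0 + C1/(1+r) + C2/(1+r)^2
Discount C1: $15,447.00 / (1 + 0.1184) = $13,811.70
Discount C2: $1,603.00 / (1 + 0.1184)^2 = $1,281.56
NPV = -$19,500.00 + $13,811.70 + $1,281.56 = -$4,406.74

-$4,406.74


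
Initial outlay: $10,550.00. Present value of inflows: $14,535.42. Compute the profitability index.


Formula: PI = PV(cash flows) / initial investment
Substituting: PI = $14,535.42 / $10,550.00
PI = 1.3778

1.3778


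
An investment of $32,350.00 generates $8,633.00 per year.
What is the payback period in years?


Formula: Payback = investment / annual cash flow
Substituting: Payback = $32,350.00 / $8,633.00
Payback = 3.7472 years

3.7472 years


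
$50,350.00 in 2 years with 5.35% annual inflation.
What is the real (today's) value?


Formula: Real value = nominal / (1 + inflation)^years
Price level: (1 + 0.0535)^2 = 1.109862
Real value = $50,350.00 / 1.109862 = $45,365.99

$45,365.99


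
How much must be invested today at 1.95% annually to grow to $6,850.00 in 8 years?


Formula: PV = FV / (1 + r)^n
Substituting: PV = $6,850.00 / (1 + 0.0195)^8
Discount factor: (1.0195)^8 = 1.167073
PV = $6,850.00 / 1.167073 = $5,869.39

$5,869.39


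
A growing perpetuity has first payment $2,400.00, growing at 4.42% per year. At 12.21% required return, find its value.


Formula: PV = C / (r - g)
Spread: r - g = 0.1221 - 0.0442 = 0.0779
Substituting: PV = $2,400.00 / 0.0779
PV = $30,808.73

$30,808.73


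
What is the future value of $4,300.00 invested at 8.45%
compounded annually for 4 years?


Formula: FV = P * (1 + r)^n
Substituting: FV = $4,300.00 * (1 + 0.0845)^4
Growth factor: (1.0845)^4 = 1.383306
FV = $4,300.00 * 1.383306 = $5,948.22

$5,948.22


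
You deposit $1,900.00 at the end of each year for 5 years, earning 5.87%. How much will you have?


Formula: FV = PMT * ((1+r)^n - 1) / r
Growth factor: (1 + 0.0587)^5 = 1.33004
Numerator: 1.33004 - 1 = 0.33004
FV = $1,900.00 * 0.33004 / 0.0587 = $10,682.71

$10,682.71


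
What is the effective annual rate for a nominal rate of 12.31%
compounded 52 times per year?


Formula: EAR = (1 + r/m)^m - 1
Period rate: r/m = 0.1231 / 52 = 0.002367
Compounding: (1 + 0.002367)^52 = 1.130833
EAR = 1.130833 - 1 = 0.130833

0.130833


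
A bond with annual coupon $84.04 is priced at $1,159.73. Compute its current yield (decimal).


Formula: Current yield = annual coupon / price
Substituting: CY = $84.04 / $1,159.73
CY = 0.072465

0.072465


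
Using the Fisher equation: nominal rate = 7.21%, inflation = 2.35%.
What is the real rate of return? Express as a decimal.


Formula: (1 + r_real) = (1 + r_nom) / (1 + inflation)
Substituting: (1 + r_real) = 1.0721 / 1.0235
(1 + r_real) = 1.047484
r_real = 1.047484 - 1 = 0.047484

0.047484


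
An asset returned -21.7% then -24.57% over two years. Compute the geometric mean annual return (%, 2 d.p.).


Formula: Geometric mean = ((1+r1)*(1+r2))^(1/2) - 1
Product: (1 + -0.217) * (1 + -0.2457) = 0.783 * 0.7543 = 0.590617
Square root: 0.590617^0.5 = 0.768516
Geometric mean = 0.768516 - 1 = -0.231484
As percentage: -23.15%

-23.15%


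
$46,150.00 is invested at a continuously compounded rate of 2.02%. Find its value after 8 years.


Formula: FV = P * e^(r*t)
Exponent: r*t = 0.0202 * 8 = 0.1616
e^(0.1616) = 1.17539
FV = $46,150.00 * 1.17539 = $54,244.25

$54,244.25


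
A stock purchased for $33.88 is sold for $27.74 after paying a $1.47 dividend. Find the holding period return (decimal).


Formula: HPR = (P1 - P0 + D) / P0
Gain: $27.74 - $33.88 + $1.47 = -$4.67
HPR = -$4.67 / $33.88 = -0.1378

-0.1378


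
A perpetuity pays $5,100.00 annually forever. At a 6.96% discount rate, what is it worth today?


Formula: PV = C / r
Substituting: PV = $5,100.00 / 0.0696
PV = $73,275.86

$73,275.86


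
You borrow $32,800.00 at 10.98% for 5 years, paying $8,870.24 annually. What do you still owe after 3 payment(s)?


Formula: Balance = PV*(1+r)^k - PMT*((1+r)^k - 1)/r
Growth: (1 + 0.1098)^3 = 1.366892
Accumulated factor: ((1+r)^k - 1)/r = 3.341456
Balance = $32,800.00 * 1.366892 - $8,870.24 * 3.341456
Balance = $15,194.54

$15,194.54


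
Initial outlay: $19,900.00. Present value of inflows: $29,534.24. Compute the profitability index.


Formula: PI = PV(cash flows) / initial investment
Substituting: PI = $29,534.24 / $19,900.00
PI = 1.4841

1.4841


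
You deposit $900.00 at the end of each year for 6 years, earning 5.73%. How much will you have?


Formula: FV = PMT * ((1+r)^n - 1) / r
Growth factor: (1 + 0.0573)^6 = 1.396977
Numerator: 1.396977 - 1 = 0.396977
FV = $900.00 * 0.396977 / 0.0573 = $6,235.25

$6,235.25


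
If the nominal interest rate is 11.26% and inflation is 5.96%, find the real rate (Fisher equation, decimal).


Formula: (1 + r_real) = (1 + r_nom) / (1 + inflation)
Substituting: (1 + r_real) = 1.1126 / 1.0596
(1 + r_real) = 1.050019
r_real = 1.050019 - 1 = 0.050019

0.050019


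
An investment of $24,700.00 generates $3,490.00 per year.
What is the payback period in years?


Formula: Payback = investment / annual cash flow
Substituting: Payback = $24,700.00 / $3,490.00
Payback = 7.0774 years

7.0774 years


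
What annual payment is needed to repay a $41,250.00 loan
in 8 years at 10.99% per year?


Formula: PMT = PV * r / (1 - (1+r)^(-n))
Denominator: 1 - (1 + 0.1099)^(-8) = 0.565761
Numerator: $41,250.00 * 0.1099 = 4533.375
PMT = 4533.375 / 0.565761 = $8,012.89

$8,012.89


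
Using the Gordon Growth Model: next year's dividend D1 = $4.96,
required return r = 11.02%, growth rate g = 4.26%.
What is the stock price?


Formula: P = D1 / (r - g)
Spread: r - g = 0.1102 - 0.0426 = 0.0676
Substituting: P = $4.96 / 0.0676
P = $73.37

$73.37


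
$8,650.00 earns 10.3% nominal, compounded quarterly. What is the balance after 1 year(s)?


Formula: FV = P * (1 + r/m)^(m*t)
Period rate: r/m = 0.103 / 4 = 0.02575
Total periods: m*t = 4 * 1 = 4
Growth factor: (1 + 0.02575)^4 = 1.107047
FV = $8,650.00 * 1.107047 = $9,575.96

$9,575.96


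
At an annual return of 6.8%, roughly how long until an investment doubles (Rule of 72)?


Formula: Years ≈ 72 / r
Substituting: Years ≈ 72 / 6.8
Years ≈ 10.6

10.6 years


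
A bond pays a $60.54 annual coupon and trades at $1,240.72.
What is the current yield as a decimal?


Formula: Current yield = annual coupon / price
Substituting: CY = $60.54 / $1,240.72
CY = 0.048794

0.048794


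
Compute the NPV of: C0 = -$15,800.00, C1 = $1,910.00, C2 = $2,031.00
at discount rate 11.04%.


Formula: NPV = C0 + C1/(1+r) + C2/(1+r)^2
Discount C1: $1,910.00 / (1 + 0.1104) = $1,720.10
Discount C2: $2,031.00 / (1 + 0.1104)^2 = $1,647.22
NPV = -$15,800.00 + $1,720.10 + $1,647.22 = -$12,432.68

-$12,432.68


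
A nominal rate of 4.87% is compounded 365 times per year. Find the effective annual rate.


Formula: EAR = (1 + r/m)^m - 1
Period rate: r/m = 0.0487 / 365 = 0.000133
Compounding: (1 + 0.000133)^365 = 1.049902
EAR = 1.049902 - 1 = 0.049902

0.049902


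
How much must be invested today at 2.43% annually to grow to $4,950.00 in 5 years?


Formula: PV = FV / (1 + r)^n
Substituting: PV = $4,950.00 / (1 + 0.0243)^5
Discount factor: (1.0243)^5 = 1.12755
PV = $4,950.00 / 1.12755 = $4,390.05

$4,390.05


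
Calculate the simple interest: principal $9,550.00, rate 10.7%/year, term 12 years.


Formula: I = P * r * t
Substituting: I = $9,550.00 * 0.107 * 12
Step: I = $9,550.00 * 1.284
I = $12,262.20

$12,262.20


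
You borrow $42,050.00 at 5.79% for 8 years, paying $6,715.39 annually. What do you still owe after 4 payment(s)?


Formula: Balance = PV*(1+r)^k - PMT*((1+r)^k - 1)/r
Growth: (1 + 0.0579)^4 = 1.252502
Accumulated factor: ((1+r)^k - 1)/r = 4.361004
Balance = $42,050.00 * 1.252502 - $6,715.39 * 4.361004
Balance = $23,381.87

$23,381.87


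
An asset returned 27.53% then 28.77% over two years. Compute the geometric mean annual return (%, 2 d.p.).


Formula: Geometric mean = ((1+r1)*(1+r2))^(1/2) - 1
Product: (1 + 0.2753) * (1 + 0.2877) = 1.2753 * 1.2877 = 1.642204
Square root: 1.642204^0.5 = 1.281485
Geometric mean = 1.281485 - 1 = 0.281485
As percentage: 28.15%

28.15%


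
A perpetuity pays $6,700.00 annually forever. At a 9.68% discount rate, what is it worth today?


Formula: PV = C / r
Substituting: PV = $6,700.00 / 0.0968
PV = $69,214.88

$69,214.88


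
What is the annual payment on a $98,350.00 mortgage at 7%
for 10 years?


Formula: PMT = PV * r / (1 - (1+r)^(-n))
Denominator: 1 - (1 + 0.07)^(-10) = 0.491651
Numerator: $98,350.00 * 0.07 = 6884.5
PMT = 6884.5 / 0.491651 = $14,002.83

$14,002.83


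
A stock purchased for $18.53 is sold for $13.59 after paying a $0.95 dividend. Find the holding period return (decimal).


Formula: HPR = (P1 - P0 + D) / P0
Gain: $13.59 - $18.53 + $0.95 = -$3.99
HPR = -$3.99 / $18.53 = -0.2153

-0.2153


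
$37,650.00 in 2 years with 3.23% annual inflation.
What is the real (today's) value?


Formula: Real value = nominal / (1 + inflation)^years
Price level: (1 + 0.0323)^2 = 1.065643
Real value = $37,650.00 / 1.065643 = $35,330.77

$35,330.77


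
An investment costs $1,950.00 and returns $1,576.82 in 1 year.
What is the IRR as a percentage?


Formula: IRR = C1/C0 - 1
Substituting: IRR = $1,576.82 / $1,950.00 - 1
Ratio: 0.808626 - 1 = -0.191374
IRR = -19.1374%

-19.1374%


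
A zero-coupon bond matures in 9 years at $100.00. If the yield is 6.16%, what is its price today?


Formula: Price = FV / (1 + r)^n
Substituting: Price = $100.00 / (1 + 0.0616)^9
Discount factor: (1.0616)^9 = 1.712569
Price = $100.00 / 1.712569 = $58.39

$58.39


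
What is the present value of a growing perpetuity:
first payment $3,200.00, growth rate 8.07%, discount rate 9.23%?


Formula: PV = C / (r - g)
Spread: r - g = 0.0923 - 0.0807 = 0.0116
Substituting: PV = $3,200.00 / 0.0116
PV = $275,862.07

$275,862.07


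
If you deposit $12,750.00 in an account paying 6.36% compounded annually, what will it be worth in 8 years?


Formula: FV = P * (1 + r)^n
Substituting: FV = $12,750.00 * (1 + 0.0636)^8
Growth factor: (1.0636)^8 = 1.637671
FV = $12,750.00 * 1.637671 = $20,880.30

$20,880.30


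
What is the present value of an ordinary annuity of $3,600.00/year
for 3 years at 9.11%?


Formula: PV = PMT * (1 - (1+r)^(-n)) / r
Discount factor: (1 + 0.0911)^(-3) = 0.76985
Bracket: 1 - 0.76985 = 0.23015
PV = $3,600.00 * 0.23015 / 0.0911 = $9,094.83

$9,094.83


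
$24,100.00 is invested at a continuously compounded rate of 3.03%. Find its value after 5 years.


Formula: FV = P * e^(r*t)
Exponent: r*t = 0.0303 * 5 = 0.1515
e^(0.1515) = 1.163578
FV = $24,100.00 * 1.163578 = $28,042.24

$28,042.24


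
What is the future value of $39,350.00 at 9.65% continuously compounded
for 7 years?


Formula: FV = P * e^(r*t)
Exponent: r*t = 0.0965 * 7 = 0.6755
e^(0.6755) = 1.965015
FV = $39,350.00 * 1.965015 = $77,323.35

$77,323.35
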